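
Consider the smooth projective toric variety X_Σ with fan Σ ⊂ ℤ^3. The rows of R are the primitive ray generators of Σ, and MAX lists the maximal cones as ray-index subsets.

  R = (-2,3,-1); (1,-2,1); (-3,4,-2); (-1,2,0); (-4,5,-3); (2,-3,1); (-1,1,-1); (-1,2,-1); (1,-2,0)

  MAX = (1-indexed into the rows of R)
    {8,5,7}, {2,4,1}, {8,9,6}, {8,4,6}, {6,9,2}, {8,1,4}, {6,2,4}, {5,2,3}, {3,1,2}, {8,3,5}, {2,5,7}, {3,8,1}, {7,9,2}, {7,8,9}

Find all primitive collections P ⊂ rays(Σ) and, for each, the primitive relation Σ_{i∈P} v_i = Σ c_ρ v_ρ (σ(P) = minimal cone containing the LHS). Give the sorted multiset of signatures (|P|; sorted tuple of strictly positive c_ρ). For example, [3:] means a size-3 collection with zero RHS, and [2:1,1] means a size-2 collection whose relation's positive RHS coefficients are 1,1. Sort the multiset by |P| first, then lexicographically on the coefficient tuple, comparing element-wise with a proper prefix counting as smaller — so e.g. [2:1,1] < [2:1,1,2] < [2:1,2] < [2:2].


The 15 primitive collections of Σ (r=9, n=3):

  P = {1,6}:  v_{1} + v_{6} = 0 ; sig = [2:]
  P = {2,8}:  v_{2} + v_{8} = 0 ; sig = [2:]
  P = {4,9}:  v_{4} + v_{9} = 0 ; sig = [2:]
  P = {1,7}:  v_{1} + v_{7} = v_{3} ; sig = [2:1]
  P = {1,9}:  v_{1} + v_{9} = v_{7} ; sig = [2:1]
  P = {3,6}:  v_{3} + v_{6} = v_{7} ; sig = [2:1]
  P = {3,7}:  v_{3} + v_{7} = v_{5} ; sig = [2:1]
  P = {4,7}:  v_{4} + v_{7} = v_{1} ; sig = [2:1]
  P = {6,7}:  v_{6} + v_{7} = v_{9} ; sig = [2:1]
  P = {4,5}:  v_{4} + v_{5} = v_{1} + v_{3} ; sig = [2:1,1]
  P = {1,5}:  v_{1} + v_{5} = 2·v_{3} ; sig = [2:2]
  P = {3,4}:  v_{3} + v_{4} = 2·v_{1} ; sig = [2:2]
  P = {3,9}:  v_{3} + v_{9} = 2·v_{7} ; sig = [2:2]
  P = {5,6}:  v_{5} + v_{6} = 2·v_{7} ; sig = [2:2]
  P = {5,9}:  v_{5} + v_{9} = 3·v_{7} ; sig = [2:3]

Signatures (|P|; sorted positive RHS coefficients), sorted:
    |P|=2: 15 collections, coeffs (), (), (), (1), (1), (1), (1), (1), (1), (1,1), (2), (2), (2), (2), (3)


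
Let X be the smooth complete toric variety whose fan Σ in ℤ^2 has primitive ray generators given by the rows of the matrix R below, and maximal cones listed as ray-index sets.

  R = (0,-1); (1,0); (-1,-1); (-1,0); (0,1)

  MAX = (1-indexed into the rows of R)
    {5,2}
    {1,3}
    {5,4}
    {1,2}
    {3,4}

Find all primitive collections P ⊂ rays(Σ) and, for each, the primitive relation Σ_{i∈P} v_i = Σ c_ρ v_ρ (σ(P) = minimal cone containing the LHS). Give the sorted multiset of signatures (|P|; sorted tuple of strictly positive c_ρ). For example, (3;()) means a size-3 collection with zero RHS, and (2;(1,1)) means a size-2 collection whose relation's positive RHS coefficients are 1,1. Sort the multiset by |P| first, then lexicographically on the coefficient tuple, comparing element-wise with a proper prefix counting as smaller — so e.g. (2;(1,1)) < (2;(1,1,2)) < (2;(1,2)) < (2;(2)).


Σ has 5 primitive collections:

  P={1,5}:  v_{1} + v_{5} = 0  ⇒ sig = (2;())
  P={2,4}:  v_{2} + v_{4} = 0  ⇒ sig = (2;())
  P={1,4}:  v_{1} + v_{4} = v_{3}  ⇒ sig = (2;(1))
  P={2,3}:  v_{2} + v_{3} = v_{1}  ⇒ sig = (2;(1))
  P={3,5}:  v_{3} + v_{5} = v_{4}  ⇒ sig = (2;(1))

Hence PRS(X_Σ) =
{ (2;()) ×2,  (2;(1)) ×3 }


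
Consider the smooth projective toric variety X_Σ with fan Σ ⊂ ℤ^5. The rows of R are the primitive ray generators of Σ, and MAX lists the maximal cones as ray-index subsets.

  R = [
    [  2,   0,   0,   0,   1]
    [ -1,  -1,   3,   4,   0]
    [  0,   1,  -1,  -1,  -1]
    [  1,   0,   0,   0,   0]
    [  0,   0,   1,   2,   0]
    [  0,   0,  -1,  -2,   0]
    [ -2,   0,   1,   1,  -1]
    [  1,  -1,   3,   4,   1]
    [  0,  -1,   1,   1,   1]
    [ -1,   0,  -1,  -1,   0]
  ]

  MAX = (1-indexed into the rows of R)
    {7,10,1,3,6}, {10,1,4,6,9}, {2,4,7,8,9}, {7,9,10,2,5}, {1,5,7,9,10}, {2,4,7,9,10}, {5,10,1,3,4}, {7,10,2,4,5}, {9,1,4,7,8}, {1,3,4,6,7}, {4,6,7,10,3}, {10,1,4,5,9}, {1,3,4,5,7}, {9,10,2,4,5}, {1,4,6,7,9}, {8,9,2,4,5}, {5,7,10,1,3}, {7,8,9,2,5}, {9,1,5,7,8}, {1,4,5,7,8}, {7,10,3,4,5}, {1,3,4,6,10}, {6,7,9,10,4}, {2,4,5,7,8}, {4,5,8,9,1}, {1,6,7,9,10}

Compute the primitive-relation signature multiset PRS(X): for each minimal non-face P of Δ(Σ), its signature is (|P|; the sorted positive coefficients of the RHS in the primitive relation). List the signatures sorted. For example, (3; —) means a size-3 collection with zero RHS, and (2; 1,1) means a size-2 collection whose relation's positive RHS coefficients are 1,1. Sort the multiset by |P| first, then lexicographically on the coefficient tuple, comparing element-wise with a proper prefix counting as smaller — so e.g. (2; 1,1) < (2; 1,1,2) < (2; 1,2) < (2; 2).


Δ(Σ) — 10 vertices, 10 min non-faces:

  P = {3,9}:  v_{3} + v_{9} = 0  ⇒ sig = (2; —)
  P = {5,6}:  v_{5} + v_{6} = 0  ⇒ sig = (2; —)
  P = {1,2}:  v_{1} + v_{2} = v_{8}  ⇒ sig = (2; 1)
  P = {8,10}:  v_{8} + v_{10} = v_{5} + v_{9}  ⇒ sig = (2; 1,1)
  P = {2,3}:  v_{2} + v_{3} = v_{4} + v_{5} + v_{7}  ⇒ sig = (2; 1,1,1)
  P = {2,6}:  v_{2} + v_{6} = v_{4} + v_{7} + v_{9}  ⇒ sig = (2; 1,1,1)
  P = {3,8}:  v_{3} + v_{8} = v_{1} + v_{4} + v_{5} + v_{7}  ⇒ sig = (2; 1,1,1,1)
  P = {6,8}:  v_{6} + v_{8} = v_{1} + v_{4} + v_{7} + v_{9}  ⇒ sig = (2; 1,1,1,1)
  P = {1,4,7,10}:  v_{1} + v_{4} + v_{7} + v_{10} = 0  ⇒ sig = (4; —)
  P = {4,5,7,9}:  v_{4} + v_{5} + v_{7} + v_{9} = v_{2}  ⇒ sig = (4; 1)

Signatures (|P|; sorted positive RHS coefficients), sorted:
{ (2; —) ×2,  (2; 1),  (2; 1,1),  (2; 1,1,1) ×2,  (2; 1,1,1,1) ×2,  (4; —),  (4; 1) }


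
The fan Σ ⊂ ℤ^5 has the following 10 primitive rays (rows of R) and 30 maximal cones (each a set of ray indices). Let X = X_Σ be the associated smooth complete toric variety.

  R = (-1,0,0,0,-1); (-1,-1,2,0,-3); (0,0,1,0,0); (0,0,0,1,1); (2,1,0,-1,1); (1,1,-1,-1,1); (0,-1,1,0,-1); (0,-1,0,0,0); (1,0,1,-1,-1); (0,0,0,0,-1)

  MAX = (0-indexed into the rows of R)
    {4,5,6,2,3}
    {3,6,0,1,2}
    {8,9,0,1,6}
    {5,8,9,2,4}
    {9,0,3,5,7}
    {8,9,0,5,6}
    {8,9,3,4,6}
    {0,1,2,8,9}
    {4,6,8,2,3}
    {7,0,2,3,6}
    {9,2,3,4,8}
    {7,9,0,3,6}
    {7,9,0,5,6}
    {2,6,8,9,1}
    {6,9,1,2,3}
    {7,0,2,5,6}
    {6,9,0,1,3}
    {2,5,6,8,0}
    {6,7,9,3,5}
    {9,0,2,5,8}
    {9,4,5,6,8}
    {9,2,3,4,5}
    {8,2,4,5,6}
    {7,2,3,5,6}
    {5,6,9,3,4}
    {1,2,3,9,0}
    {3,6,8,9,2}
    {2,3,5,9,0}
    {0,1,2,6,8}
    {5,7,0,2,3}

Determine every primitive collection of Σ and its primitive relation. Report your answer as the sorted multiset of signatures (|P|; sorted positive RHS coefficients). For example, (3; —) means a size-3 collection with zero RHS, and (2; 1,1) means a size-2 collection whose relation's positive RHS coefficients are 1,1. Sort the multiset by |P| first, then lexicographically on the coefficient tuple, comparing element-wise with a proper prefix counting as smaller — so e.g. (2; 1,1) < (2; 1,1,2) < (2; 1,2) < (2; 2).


14 minimal non-faces of Δ(Σ) (on 10 rays):

  P={1,5}:  v_{1} + v_{5} = v_{0} + v_{8} — sig = (2; 1,1)
  P={0,4}:  v_{0} + v_{4} = v_{2} + v_{5} + v_{9} — sig = (2; 1,1,1)
  P={1,4}:  v_{1} + v_{4} = v_{2} + v_{8} + v_{9} — sig = (2; 1,1,1)
  P={1,7}:  v_{1} + v_{7} = v_{0} + 2·v_{6} — sig = (2; 1,2)
  P={7,8}:  v_{7} + v_{8} = v_{5} + 2·v_{6} — sig = (2; 1,2)
  P={4,7}:  v_{4} + v_{7} = v_{3} + 2·v_{5} + 2·v_{6} — sig = (2; 1,2,2)
  P={2,7,9}:  v_{2} + v_{7} + v_{9} = v_{6} — sig = (3; 1)
  P={3,5,8}:  v_{3} + v_{5} + v_{8} = v_{4} — sig = (3; 1)
  P={0,3,8}:  v_{0} + v_{3} + v_{8} = v_{2} + v_{9} — sig = (3; 1,1)
  P={1,3,8}:  v_{1} + v_{3} + v_{8} = 2·v_{2} + v_{6} + 2·v_{9} — sig = (3; 1,2,2)
  P={0,3,5,6}:  v_{0} + v_{3} + v_{5} + v_{6} = 0 — sig = (4; —)
  P={0,2,6,9}:  v_{0} + v_{2} + v_{6} + v_{9} = v_{1} — sig = (4; 1)
  P={2,5,6,9}:  v_{2} + v_{5} + v_{6} + v_{9} = v_{8} — sig = (4; 1)
  P={2,4,6,9}:  v_{2} + v_{4} + v_{6} + v_{9} = v_{3} + 2·v_{8} — sig = (4; 1,2)

Sorted signature multiset PRS(X):
{ (2; 1,1),  (2; 1,1,1) ×2,  (2; 1,2) ×2,  (2; 1,2,2),  (3; 1) ×2,  (3; 1,1),  (3; 1,2,2),  (4; —),  (4; 1) ×2,  (4; 1,2) }


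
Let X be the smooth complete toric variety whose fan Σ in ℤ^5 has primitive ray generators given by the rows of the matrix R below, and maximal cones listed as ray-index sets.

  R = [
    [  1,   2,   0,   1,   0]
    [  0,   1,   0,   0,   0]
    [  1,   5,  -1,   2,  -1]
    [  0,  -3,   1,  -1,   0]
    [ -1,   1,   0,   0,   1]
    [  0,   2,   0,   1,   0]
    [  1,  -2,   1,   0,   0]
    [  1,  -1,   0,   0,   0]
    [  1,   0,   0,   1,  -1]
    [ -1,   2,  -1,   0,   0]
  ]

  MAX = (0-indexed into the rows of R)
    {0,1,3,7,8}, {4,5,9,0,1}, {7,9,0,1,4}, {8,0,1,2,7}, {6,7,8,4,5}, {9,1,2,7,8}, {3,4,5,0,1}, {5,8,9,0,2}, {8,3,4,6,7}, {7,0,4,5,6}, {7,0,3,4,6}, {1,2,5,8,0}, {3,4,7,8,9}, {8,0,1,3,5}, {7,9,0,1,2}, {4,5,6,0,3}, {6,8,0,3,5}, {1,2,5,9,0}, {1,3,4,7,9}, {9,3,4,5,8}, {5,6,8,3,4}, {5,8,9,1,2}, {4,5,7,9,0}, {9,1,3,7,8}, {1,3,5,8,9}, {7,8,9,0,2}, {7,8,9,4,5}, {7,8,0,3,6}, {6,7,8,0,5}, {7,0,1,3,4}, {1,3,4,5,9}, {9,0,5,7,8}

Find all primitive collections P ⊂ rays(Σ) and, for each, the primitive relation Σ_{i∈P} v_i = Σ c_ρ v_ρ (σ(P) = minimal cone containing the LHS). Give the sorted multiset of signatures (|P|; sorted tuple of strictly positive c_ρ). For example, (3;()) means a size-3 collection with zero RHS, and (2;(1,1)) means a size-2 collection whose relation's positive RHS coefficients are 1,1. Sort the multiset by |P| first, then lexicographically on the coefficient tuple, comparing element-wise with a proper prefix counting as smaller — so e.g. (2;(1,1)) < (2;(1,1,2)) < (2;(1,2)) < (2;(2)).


12 collections generate NE(X_Σ); each relation:

  • {6,9}:  v_{6} + v_{9} = 0 — sig = (2;())
  • {1,6}:  v_{1} + v_{6} = v_{0} + v_{3} — sig = (2;(1,1))
  • {2,4}:  v_{2} + v_{4} = v_{0} + v_{5} + v_{9} — sig = (2;(1,1,1))
  • {2,6}:  v_{2} + v_{6} = v_{0} + v_{1} + v_{8} — sig = (2;(1,1,1))
  • {2,3}:  v_{2} + v_{3} = 2·v_{1} + v_{8} — sig = (2;(1,2))
  • {0,3,9}:  v_{0} + v_{3} + v_{9} = v_{1} — sig = (3;(1))
  • {1,4,8}:  v_{1} + v_{4} + v_{8} = v_{5} — sig = (3;(1))
  • {1,5,7}:  v_{1} + v_{5} + v_{7} = v_{0} — sig = (3;(1))
  • {3,5,7}:  v_{3} + v_{5} + v_{7} = v_{6} — sig = (3;(1))
  • {2,5,7}:  v_{2} + v_{5} + v_{7} = 2·v_{0} + v_{8} + v_{9} — sig = (3;(1,1,2))
  • {0,4,8}:  v_{0} + v_{4} + v_{8} = 2·v_{5} + v_{7} — sig = (3;(1,2))
  • {0,1,8,9}:  v_{0} + v_{1} + v_{8} + v_{9} = v_{2} — sig = (4;(1))

so the primitive-relation signature multiset is
{ (2;()),  (2;(1,1)),  (2;(1,1,1)) ×2,  (2;(1,2)),  (3;(1)) ×4,  (3;(1,1,2)),  (3;(1,2)),  (4;(1)) }


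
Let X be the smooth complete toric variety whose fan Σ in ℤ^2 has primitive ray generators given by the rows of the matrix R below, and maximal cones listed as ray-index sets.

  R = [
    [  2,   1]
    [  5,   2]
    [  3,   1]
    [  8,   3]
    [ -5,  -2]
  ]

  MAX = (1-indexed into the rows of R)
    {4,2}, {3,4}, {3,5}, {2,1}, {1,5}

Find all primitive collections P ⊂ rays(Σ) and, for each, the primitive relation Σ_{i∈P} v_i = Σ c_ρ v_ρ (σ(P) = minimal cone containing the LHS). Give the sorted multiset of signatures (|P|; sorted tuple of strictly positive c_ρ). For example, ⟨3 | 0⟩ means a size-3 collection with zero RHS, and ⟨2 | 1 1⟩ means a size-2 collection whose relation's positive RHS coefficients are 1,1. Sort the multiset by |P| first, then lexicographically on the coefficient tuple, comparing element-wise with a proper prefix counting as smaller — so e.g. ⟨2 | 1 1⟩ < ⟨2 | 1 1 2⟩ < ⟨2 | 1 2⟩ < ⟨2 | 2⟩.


|primitive collections| = 5. Relations:

  • {2,5}:  v_{2} + v_{5} = 0 ; sig = ⟨2 | 0⟩
  • {1,3}:  v_{1} + v_{3} = v_{2} ; sig = ⟨2 | 1⟩
  • {2,3}:  v_{2} + v_{3} = v_{4} ; sig = ⟨2 | 1⟩
  • {4,5}:  v_{4} + v_{5} = v_{3} ; sig = ⟨2 | 1⟩
  • {1,4}:  v_{1} + v_{4} = 2·v_{2} ; sig = ⟨2 | 2⟩

Signatures (|P|; sorted positive RHS coefficients), sorted:
    |P|=2: 5 collections, coeffs (), (1), (1), (1), (2)


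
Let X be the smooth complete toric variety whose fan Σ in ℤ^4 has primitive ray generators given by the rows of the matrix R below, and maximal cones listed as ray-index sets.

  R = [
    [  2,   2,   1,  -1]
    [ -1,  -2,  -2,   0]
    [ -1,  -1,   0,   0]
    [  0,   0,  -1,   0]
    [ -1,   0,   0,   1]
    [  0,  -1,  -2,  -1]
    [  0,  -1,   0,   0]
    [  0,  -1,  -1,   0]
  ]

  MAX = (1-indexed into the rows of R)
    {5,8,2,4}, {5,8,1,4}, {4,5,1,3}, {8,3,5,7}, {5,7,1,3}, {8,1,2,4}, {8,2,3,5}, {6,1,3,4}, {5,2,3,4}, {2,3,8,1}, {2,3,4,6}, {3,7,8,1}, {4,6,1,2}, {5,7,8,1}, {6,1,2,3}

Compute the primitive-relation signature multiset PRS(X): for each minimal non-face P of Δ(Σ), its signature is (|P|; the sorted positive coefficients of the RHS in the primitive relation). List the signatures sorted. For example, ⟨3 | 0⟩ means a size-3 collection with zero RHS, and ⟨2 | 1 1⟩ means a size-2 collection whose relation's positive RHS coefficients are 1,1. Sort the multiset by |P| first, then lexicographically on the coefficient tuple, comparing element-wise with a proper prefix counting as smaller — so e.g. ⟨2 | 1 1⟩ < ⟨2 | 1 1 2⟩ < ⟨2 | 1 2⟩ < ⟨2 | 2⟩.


Minimal non-faces — 9 found among 8 rays, 15 max cones:

  P = {4,7}:  v_{4} + v_{7} = v_{8}  ⇒ sig = ⟨2 | 1⟩
  P = {6,7}:  v_{6} + v_{7} = v_{1} + v_{2} + v_{3} + v_{8}  ⇒ sig = ⟨2 | 1 1 1 1⟩
  P = {2,7}:  v_{2} + v_{7} = v_{3} + 2·v_{8}  ⇒ sig = ⟨2 | 1 2⟩
  P = {5,6}:  v_{5} + v_{6} = v_{3} + 2·v_{4}  ⇒ sig = ⟨2 | 1 2⟩
  P = {6,8}:  v_{6} + v_{8} = v_{1} + 2·v_{2}  ⇒ sig = ⟨2 | 1 2⟩
  P = {1,2,5}:  v_{1} + v_{2} + v_{5} = v_{4}  ⇒ sig = ⟨3 | 1⟩
  P = {3,4,8}:  v_{3} + v_{4} + v_{8} = v_{2}  ⇒ sig = ⟨3 | 1⟩
  P = {1,3,5,8}:  v_{1} + v_{3} + v_{5} + v_{8} = 0  ⇒ sig = ⟨4 | 0⟩
  P = {1,2,3,4}:  v_{1} + v_{2} + v_{3} + v_{4} = v_{6}  ⇒ sig = ⟨4 | 1⟩

so the primitive-relation signature multiset is
    ⟨2 | 1⟩
    ⟨2 | 1 1 1 1⟩
    ⟨2 | 1 2⟩
    ⟨2 | 1 2⟩
    ⟨2 | 1 2⟩
    ⟨3 | 1⟩
    ⟨3 | 1⟩
    ⟨4 | 0⟩
    ⟨4 | 1⟩


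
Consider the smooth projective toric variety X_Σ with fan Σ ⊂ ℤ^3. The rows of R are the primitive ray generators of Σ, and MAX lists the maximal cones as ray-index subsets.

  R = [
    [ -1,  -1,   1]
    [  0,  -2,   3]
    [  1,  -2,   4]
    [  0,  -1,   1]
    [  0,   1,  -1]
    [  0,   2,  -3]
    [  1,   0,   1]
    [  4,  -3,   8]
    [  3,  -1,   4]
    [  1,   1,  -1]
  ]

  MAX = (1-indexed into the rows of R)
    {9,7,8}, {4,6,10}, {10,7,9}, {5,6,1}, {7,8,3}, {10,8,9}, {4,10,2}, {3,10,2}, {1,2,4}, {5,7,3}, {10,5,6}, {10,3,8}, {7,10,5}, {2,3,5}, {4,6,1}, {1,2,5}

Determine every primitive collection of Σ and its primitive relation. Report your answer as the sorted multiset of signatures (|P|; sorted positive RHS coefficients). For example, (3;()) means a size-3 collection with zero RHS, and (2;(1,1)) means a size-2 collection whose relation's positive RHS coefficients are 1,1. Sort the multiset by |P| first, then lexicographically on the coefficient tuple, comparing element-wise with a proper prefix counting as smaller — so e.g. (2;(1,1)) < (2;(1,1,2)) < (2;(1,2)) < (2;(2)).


Δ(Σ) — 10 vertices, 25 min non-faces:

  • {1,10}:  v_{1} + v_{10} = 0  so sig = (2;())
  • {2,6}:  v_{2} + v_{6} = 0  so sig = (2;())
  • {4,5}:  v_{4} + v_{5} = 0  so sig = (2;())
  • {2,7}:  v_{2} + v_{7} = v_{3}  so sig = (2;(1))
  • {3,6}:  v_{3} + v_{6} = v_{7}  so sig = (2;(1))
  • {3,9}:  v_{3} + v_{9} = v_{8}  so sig = (2;(1))
  • {1,7}:  v_{1} + v_{7} = v_{2} + v_{5}  so sig = (2;(1,1))
  • {1,9}:  v_{1} + v_{9} = v_{3} + v_{7}  so sig = (2;(1,1))
  • {4,7}:  v_{4} + v_{7} = v_{2} + v_{10}  so sig = (2;(1,1))
  • {6,7}:  v_{6} + v_{7} = v_{5} + v_{10}  so sig = (2;(1,1))
  • {6,8}:  v_{6} + v_{8} = v_{7} + v_{9}  so sig = (2;(1,1))
  • {4,9}:  v_{4} + v_{9} = v_{2} + v_{3} + 2·v_{10}  so sig = (2;(1,1,2))
  • {1,3}:  v_{1} + v_{3} = 2·v_{2} + v_{5}  so sig = (2;(1,2))
  • {1,8}:  v_{1} + v_{8} = 2·v_{3} + v_{7}  so sig = (2;(1,2))
  • {2,9}:  v_{2} + v_{9} = 2·v_{3} + v_{10}  so sig = (2;(1,2))
  • {3,4}:  v_{3} + v_{4} = 2·v_{2} + v_{10}  so sig = (2;(1,2))
  • {6,9}:  v_{6} + v_{9} = 2·v_{7} + v_{10}  so sig = (2;(1,2))
  • {4,8}:  v_{4} + v_{8} = v_{2} + 2·v_{3} + 2·v_{10}  so sig = (2;(1,2,2))
  • {2,8}:  v_{2} + v_{8} = 3·v_{3} + v_{10}  so sig = (2;(1,3))
  • {5,8}:  v_{5} + v_{8} = v_{3} + 3·v_{7}  so sig = (2;(1,3))
  • {5,9}:  v_{5} + v_{9} = 3·v_{7}  so sig = (2;(3))
  • {2,5,10}:  v_{2} + v_{5} + v_{10} = v_{7}  so sig = (3;(1))
  • {3,7,10}:  v_{3} + v_{7} + v_{10} = v_{9}  so sig = (3;(1))
  • {3,5,10}:  v_{3} + v_{5} + v_{10} = 2·v_{7}  so sig = (3;(2))
  • {7,8,10}:  v_{7} + v_{8} + v_{10} = 2·v_{9}  so sig = (3;(2))

Sorted signature multiset PRS(X):
    (2;())
    (2;())
    (2;())
    (2;(1))
    (2;(1))
    (2;(1))
    (2;(1,1))
    (2;(1,1))
    (2;(1,1))
    (2;(1,1))
    (2;(1,1))
    (2;(1,1,2))
    (2;(1,2))
    (2;(1,2))
    (2;(1,2))
    (2;(1,2))
    (2;(1,2))
    (2;(1,2,2))
    (2;(1,3))
    (2;(1,3))
    (2;(3))
    (3;(1))
    (3;(1))
    (3;(2))
    (3;(2))


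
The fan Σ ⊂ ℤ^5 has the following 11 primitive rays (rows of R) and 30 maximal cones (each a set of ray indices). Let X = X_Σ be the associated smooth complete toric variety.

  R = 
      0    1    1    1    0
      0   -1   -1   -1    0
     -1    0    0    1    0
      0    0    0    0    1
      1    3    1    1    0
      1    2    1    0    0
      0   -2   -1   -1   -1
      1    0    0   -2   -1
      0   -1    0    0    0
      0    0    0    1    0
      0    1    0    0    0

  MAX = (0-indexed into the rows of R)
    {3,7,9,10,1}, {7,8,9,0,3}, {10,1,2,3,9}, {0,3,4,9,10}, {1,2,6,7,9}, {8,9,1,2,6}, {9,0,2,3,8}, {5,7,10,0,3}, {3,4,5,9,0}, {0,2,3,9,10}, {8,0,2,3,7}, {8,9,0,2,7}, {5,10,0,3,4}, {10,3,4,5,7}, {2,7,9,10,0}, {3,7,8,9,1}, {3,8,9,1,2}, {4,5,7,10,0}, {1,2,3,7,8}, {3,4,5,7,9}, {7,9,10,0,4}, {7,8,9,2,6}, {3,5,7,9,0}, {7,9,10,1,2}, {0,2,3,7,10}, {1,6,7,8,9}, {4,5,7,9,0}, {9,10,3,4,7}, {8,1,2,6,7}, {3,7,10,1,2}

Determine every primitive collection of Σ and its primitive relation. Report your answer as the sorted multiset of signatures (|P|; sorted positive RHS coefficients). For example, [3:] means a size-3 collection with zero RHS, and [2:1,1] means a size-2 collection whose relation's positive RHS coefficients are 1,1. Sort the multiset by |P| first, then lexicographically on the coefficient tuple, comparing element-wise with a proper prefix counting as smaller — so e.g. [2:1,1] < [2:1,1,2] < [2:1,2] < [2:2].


Σ has 18 primitive collections:

  {0,1}:  v_{0} + v_{1} = 0 ; sig = [2:]
  {8,10}:  v_{8} + v_{10} = 0 ; sig = [2:]
  {2,5}:  v_{2} + v_{5} = v_{0} + v_{10} ; sig = [2:1,1]
  {3,6}:  v_{3} + v_{6} = v_{1} + v_{8} ; sig = [2:1,1]
  {4,8}:  v_{4} + v_{8} = v_{5} + v_{9} ; sig = [2:1,1]
  {5,6}:  v_{5} + v_{6} = v_{7} + v_{9} ; sig = [2:1,1]
  {0,6}:  v_{0} + v_{6} = v_{2} + v_{7} + v_{8} + v_{9} ; sig = [2:1,1,1,1]
  {1,5}:  v_{1} + v_{5} = v_{3} + v_{7} + v_{9} + v_{10} ; sig = [2:1,1,1,1]
  {5,8}:  v_{5} + v_{8} = v_{0} + v_{3} + v_{7} + v_{9} ; sig = [2:1,1,1,1]
  {6,10}:  v_{6} + v_{10} = v_{1} + v_{2} + v_{7} + v_{9} ; sig = [2:1,1,1,1]
  {2,4}:  v_{2} + v_{4} = v_{0} + v_{9} + 2·v_{10} ; sig = [2:1,1,2]
  {4,6}:  v_{4} + v_{6} = v_{7} + 2·v_{9} + v_{10} ; sig = [2:1,1,2]
  {1,4}:  v_{1} + v_{4} = v_{3} + v_{7} + 2·v_{9} + 2·v_{10} ; sig = [2:1,1,2,2]
  {5,9,10}:  v_{5} + v_{9} + v_{10} = v_{4} ; sig = [3:1]
  {2,3,7,9}:  v_{2} + v_{3} + v_{7} + v_{9} = 0 ; sig = [4:]
  {0,3,4,7}:  v_{0} + v_{3} + v_{4} + v_{7} = 2·v_{5} ; sig = [4:2]
  {0,3,7,9,10}:  v_{0} + v_{3} + v_{7} + v_{9} + v_{10} = v_{5} ; sig = [5:1]
  {1,2,7,8,9}:  v_{1} + v_{2} + v_{7} + v_{8} + v_{9} = v_{6} ; sig = [5:1]

so the primitive-relation signature multiset is
    [2:]
    [2:]
    [2:1,1]
    [2:1,1]
    [2:1,1]
    [2:1,1]
    [2:1,1,1,1]
    [2:1,1,1,1]
    [2:1,1,1,1]
    [2:1,1,1,1]
    [2:1,1,2]
    [2:1,1,2]
    [2:1,1,2,2]
    [3:1]
    [4:]
    [4:2]
    [5:1]
    [5:1]


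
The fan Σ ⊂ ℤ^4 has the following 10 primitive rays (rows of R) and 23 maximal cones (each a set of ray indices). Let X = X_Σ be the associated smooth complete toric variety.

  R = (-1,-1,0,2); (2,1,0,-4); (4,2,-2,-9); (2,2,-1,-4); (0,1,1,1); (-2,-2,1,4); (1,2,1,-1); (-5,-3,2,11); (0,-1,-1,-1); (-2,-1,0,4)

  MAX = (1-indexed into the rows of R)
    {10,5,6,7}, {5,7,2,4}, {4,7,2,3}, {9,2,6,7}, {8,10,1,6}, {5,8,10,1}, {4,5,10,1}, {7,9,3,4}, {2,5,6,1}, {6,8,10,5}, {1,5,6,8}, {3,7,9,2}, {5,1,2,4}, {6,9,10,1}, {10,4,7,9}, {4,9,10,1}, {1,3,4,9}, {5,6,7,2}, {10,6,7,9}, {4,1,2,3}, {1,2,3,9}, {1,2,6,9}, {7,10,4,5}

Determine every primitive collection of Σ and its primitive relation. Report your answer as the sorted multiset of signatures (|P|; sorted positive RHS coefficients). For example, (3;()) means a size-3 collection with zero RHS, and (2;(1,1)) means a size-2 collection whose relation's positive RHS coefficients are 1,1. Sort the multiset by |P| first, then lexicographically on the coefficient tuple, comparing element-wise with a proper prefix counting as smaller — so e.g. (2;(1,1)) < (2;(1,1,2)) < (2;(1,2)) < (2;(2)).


14 collections generate NE(X_Σ); each relation:

  {2,10}:  v_{2} + v_{10} = 0 ; sig = (2;())
  {4,6}:  v_{4} + v_{6} = 0 ; sig = (2;())
  {5,9}:  v_{5} + v_{9} = 0 ; sig = (2;())
  {1,7}:  v_{1} + v_{7} = v_{5} ; sig = (2;(1))
  {3,8}:  v_{3} + v_{8} = v_{1} ; sig = (2;(1))
  {3,5}:  v_{3} + v_{5} = v_{2} + v_{4} ; sig = (2;(1,1))
  {3,6}:  v_{3} + v_{6} = v_{2} + v_{9} ; sig = (2;(1,1))
  {3,10}:  v_{3} + v_{10} = v_{4} + v_{9} ; sig = (2;(1,1))
  {2,8}:  v_{2} + v_{8} = v_{1} + v_{5} + v_{6} ; sig = (2;(1,1,1))
  {4,8}:  v_{4} + v_{8} = v_{1} + v_{5} + v_{10} ; sig = (2;(1,1,1))
  {8,9}:  v_{8} + v_{9} = v_{1} + v_{6} + v_{10} ; sig = (2;(1,1,1))
  {7,8}:  v_{7} + v_{8} = 2·v_{5} + v_{6} + v_{10} ; sig = (2;(1,1,2))
  {2,4,9}:  v_{2} + v_{4} + v_{9} = v_{3} ; sig = (3;(1))
  {1,5,6,10}:  v_{1} + v_{5} + v_{6} + v_{10} = v_{8} ; sig = (4;(1))

Sorted signature multiset PRS(X):
{ (2;()) ×3,  (2;(1)) ×2,  (2;(1,1)) ×3,  (2;(1,1,1)) ×3,  (2;(1,1,2)),  (3;(1)),  (4;(1)) }


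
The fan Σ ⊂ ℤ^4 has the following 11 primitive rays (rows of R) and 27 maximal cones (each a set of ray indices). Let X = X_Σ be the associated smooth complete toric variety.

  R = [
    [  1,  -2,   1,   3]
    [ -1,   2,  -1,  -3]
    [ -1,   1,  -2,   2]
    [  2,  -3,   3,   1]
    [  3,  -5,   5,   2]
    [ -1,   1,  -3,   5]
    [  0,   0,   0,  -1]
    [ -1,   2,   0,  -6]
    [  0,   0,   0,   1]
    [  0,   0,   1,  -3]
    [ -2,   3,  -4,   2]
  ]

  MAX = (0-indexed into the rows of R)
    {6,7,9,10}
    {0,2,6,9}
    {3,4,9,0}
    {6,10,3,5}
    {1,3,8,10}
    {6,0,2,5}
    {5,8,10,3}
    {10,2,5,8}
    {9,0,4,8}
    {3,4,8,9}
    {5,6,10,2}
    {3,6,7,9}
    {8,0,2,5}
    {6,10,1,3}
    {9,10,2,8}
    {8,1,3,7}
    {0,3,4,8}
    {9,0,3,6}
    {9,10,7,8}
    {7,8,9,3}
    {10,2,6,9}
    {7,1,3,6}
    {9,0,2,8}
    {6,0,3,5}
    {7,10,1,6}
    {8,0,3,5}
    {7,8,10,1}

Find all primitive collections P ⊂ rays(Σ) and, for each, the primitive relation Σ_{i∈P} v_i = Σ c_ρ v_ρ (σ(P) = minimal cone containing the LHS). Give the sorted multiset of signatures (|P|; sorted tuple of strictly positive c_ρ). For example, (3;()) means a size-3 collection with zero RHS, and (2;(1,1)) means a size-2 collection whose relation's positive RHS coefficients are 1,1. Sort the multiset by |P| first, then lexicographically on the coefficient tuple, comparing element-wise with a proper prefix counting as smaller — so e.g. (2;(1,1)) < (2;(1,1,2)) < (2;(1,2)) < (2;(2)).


Minimal non-faces — 20 found among 11 rays, 27 max cones:

  P={0,1}:  v_{0} + v_{1} = 0 ; sig = (2;())
  P={6,8}:  v_{6} + v_{8} = 0 ; sig = (2;())
  P={0,7}:  v_{0} + v_{7} = v_{9} ; sig = (2;(1))
  P={0,10}:  v_{0} + v_{10} = v_{5} ; sig = (2;(1))
  P={1,5}:  v_{1} + v_{5} = v_{10} ; sig = (2;(1))
  P={1,9}:  v_{1} + v_{9} = v_{7} ; sig = (2;(1))
  P={2,3}:  v_{2} + v_{3} = v_{0} ; sig = (2;(1))
  P={5,9}:  v_{5} + v_{9} = v_{2} ; sig = (2;(1))
  P={1,2}:  v_{1} + v_{2} = v_{9} + v_{10} ; sig = (2;(1,1))
  P={4,10}:  v_{4} + v_{10} = v_{0} + v_{8} ; sig = (2;(1,1))
  P={5,7}:  v_{5} + v_{7} = v_{9} + v_{10} ; sig = (2;(1,1))
  P={1,4}:  v_{1} + v_{4} = v_{3} + v_{8} + v_{9} ; sig = (2;(1,1,1))
  P={4,6}:  v_{4} + v_{6} = v_{0} + v_{3} + v_{9} ; sig = (2;(1,1,1))
  P={2,4}:  v_{2} + v_{4} = 2·v_{0} + v_{8} + v_{9} ; sig = (2;(1,1,2))
  P={4,7}:  v_{4} + v_{7} = v_{3} + v_{8} + 2·v_{9} ; sig = (2;(1,1,2))
  P={2,7}:  v_{2} + v_{7} = 2·v_{9} + v_{10} ; sig = (2;(1,2))
  P={4,5}:  v_{4} + v_{5} = 2·v_{0} + v_{8} ; sig = (2;(1,2))
  P={3,9,10}:  v_{3} + v_{9} + v_{10} = 0 ; sig = (3;())
  P={3,7,10}:  v_{3} + v_{7} + v_{10} = v_{1} ; sig = (3;(1))
  P={0,3,8,9}:  v_{0} + v_{3} + v_{8} + v_{9} = v_{4} ; sig = (4;(1))

Hence PRS(X_Σ) =
{ (2;()) ×2,  (2;(1)) ×6,  (2;(1,1)) ×3,  (2;(1,1,1)) ×2,  (2;(1,1,2)) ×2,  (2;(1,2)) ×2,  (3;()),  (3;(1)),  (4;(1)) }


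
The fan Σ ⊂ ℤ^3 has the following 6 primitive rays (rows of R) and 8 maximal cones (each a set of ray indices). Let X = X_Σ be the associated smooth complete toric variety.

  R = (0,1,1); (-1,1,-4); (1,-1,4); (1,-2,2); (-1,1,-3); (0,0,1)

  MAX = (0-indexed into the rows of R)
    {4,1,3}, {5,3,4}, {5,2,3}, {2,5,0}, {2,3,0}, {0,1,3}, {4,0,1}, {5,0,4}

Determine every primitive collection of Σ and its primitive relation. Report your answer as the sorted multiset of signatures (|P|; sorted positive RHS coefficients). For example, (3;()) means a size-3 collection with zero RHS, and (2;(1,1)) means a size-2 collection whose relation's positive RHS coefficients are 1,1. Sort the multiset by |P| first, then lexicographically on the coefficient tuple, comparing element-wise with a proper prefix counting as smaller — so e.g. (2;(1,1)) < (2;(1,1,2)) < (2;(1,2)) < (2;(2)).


The 5 primitive collections of Σ (r=6, n=3):

  P = {1,2}:  v_{1} + v_{2} = 0 — sig = (2;())
  P = {1,5}:  v_{1} + v_{5} = v_{4} — sig = (2;(1))
  P = {2,4}:  v_{2} + v_{4} = v_{5} — sig = (2;(1))
  P = {0,3,4}:  v_{0} + v_{3} + v_{4} = 0 — sig = (3;())
  P = {0,3,5}:  v_{0} + v_{3} + v_{5} = v_{2} — sig = (3;(1))

so the primitive-relation signature multiset is
    (2;())
    (2;(1))
    (2;(1))
    (3;())
    (3;(1))


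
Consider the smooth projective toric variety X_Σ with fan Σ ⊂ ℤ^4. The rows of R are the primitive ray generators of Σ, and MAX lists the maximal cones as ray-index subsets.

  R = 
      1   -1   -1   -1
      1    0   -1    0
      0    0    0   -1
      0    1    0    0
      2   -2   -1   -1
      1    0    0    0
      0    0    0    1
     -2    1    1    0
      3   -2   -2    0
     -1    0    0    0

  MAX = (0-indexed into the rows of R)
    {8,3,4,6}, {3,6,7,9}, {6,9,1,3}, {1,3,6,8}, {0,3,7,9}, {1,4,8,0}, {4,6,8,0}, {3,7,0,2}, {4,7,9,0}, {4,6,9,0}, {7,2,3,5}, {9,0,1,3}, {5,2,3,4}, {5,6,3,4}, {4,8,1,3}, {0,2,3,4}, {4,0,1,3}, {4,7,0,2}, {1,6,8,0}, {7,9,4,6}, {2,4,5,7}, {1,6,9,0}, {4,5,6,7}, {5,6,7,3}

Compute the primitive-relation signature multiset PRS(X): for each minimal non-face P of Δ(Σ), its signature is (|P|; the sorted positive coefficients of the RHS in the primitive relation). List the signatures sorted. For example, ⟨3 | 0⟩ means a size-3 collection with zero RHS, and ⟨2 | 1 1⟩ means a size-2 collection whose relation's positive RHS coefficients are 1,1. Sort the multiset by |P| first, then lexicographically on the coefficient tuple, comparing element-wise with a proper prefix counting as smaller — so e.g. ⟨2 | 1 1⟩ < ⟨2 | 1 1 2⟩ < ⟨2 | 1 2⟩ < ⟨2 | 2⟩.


Δ(Σ) — 10 vertices, 18 min non-faces:

  • {2,6}:  v_{2} + v_{6} = 0  ⇒ sig = ⟨2 | 0⟩
  • {5,9}:  v_{5} + v_{9} = 0  ⇒ sig = ⟨2 | 0⟩
  • {0,5}:  v_{0} + v_{5} = v_{3} + v_{4}  ⇒ sig = ⟨2 | 1 1⟩
  • {1,2}:  v_{1} + v_{2} = v_{0} + v_{3}  ⇒ sig = ⟨2 | 1 1⟩
  • {1,7}:  v_{1} + v_{7} = v_{3} + v_{9}  ⇒ sig = ⟨2 | 1 1⟩
  • {2,8}:  v_{2} + v_{8} = v_{1} + v_{4}  ⇒ sig = ⟨2 | 1 1⟩
  • {2,9}:  v_{2} + v_{9} = v_{0} + v_{7}  ⇒ sig = ⟨2 | 1 1⟩
  • {7,8}:  v_{7} + v_{8} = v_{0} + v_{6}  ⇒ sig = ⟨2 | 1 1⟩
  • {1,5}:  v_{1} + v_{5} = 2·v_{3} + v_{4} + v_{6}  ⇒ sig = ⟨2 | 1 1 2⟩
  • {8,9}:  v_{8} + v_{9} = 2·v_{0} + 2·v_{6}  ⇒ sig = ⟨2 | 2 2⟩
  • {5,8}:  v_{5} + v_{8} = 2·v_{3} + 2·v_{4} + 2·v_{6}  ⇒ sig = ⟨2 | 2 2 2⟩
  • {0,3,6}:  v_{0} + v_{3} + v_{6} = v_{1}  ⇒ sig = ⟨3 | 1⟩
  • {0,6,7}:  v_{0} + v_{6} + v_{7} = v_{9}  ⇒ sig = ⟨3 | 1⟩
  • {1,4,6}:  v_{1} + v_{4} + v_{6} = v_{8}  ⇒ sig = ⟨3 | 1⟩
  • {3,4,7}:  v_{3} + v_{4} + v_{7} = v_{2}  ⇒ sig = ⟨3 | 1⟩
  • {3,4,9}:  v_{3} + v_{4} + v_{9} = v_{0}  ⇒ sig = ⟨3 | 1⟩
  • {0,3,8}:  v_{0} + v_{3} + v_{8} = 2·v_{1} + v_{4}  ⇒ sig = ⟨3 | 1 2⟩
  • {1,4,9}:  v_{1} + v_{4} + v_{9} = 2·v_{0} + v_{6}  ⇒ sig = ⟨3 | 1 2⟩

Signatures (|P|; sorted positive RHS coefficients), sorted:
    ⟨2 | 0⟩
    ⟨2 | 0⟩
    ⟨2 | 1 1⟩
    ⟨2 | 1 1⟩
    ⟨2 | 1 1⟩
    ⟨2 | 1 1⟩
    ⟨2 | 1 1⟩
    ⟨2 | 1 1⟩
    ⟨2 | 1 1 2⟩
    ⟨2 | 2 2⟩
    ⟨2 | 2 2 2⟩
    ⟨3 | 1⟩
    ⟨3 | 1⟩
    ⟨3 | 1⟩
    ⟨3 | 1⟩
    ⟨3 | 1⟩
    ⟨3 | 1 2⟩
    ⟨3 | 1 2⟩


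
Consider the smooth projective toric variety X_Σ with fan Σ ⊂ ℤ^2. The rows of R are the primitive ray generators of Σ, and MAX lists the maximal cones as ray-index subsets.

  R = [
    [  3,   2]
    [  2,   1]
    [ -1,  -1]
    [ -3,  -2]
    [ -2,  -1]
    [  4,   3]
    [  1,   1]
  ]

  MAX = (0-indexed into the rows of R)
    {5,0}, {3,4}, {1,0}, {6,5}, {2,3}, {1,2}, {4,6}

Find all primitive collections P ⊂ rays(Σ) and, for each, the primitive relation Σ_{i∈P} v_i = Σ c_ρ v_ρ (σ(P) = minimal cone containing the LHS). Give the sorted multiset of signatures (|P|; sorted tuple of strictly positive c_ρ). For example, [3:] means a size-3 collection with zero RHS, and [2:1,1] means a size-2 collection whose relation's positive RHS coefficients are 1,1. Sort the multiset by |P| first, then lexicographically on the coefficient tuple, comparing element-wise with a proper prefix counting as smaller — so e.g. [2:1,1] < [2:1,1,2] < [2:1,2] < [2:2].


Δ(Σ) — 7 vertices, 14 min non-faces:

  P = {0,3}:  v_{0} + v_{3} = 0  ⇒ sig = [2:]
  P = {1,4}:  v_{1} + v_{4} = 0  ⇒ sig = [2:]
  P = {2,6}:  v_{2} + v_{6} = 0  ⇒ sig = [2:]
  P = {0,2}:  v_{0} + v_{2} = v_{1}  ⇒ sig = [2:1]
  P = {0,4}:  v_{0} + v_{4} = v_{6}  ⇒ sig = [2:1]
  P = {0,6}:  v_{0} + v_{6} = v_{5}  ⇒ sig = [2:1]
  P = {1,3}:  v_{1} + v_{3} = v_{2}  ⇒ sig = [2:1]
  P = {1,6}:  v_{1} + v_{6} = v_{0}  ⇒ sig = [2:1]
  P = {2,4}:  v_{2} + v_{4} = v_{3}  ⇒ sig = [2:1]
  P = {2,5}:  v_{2} + v_{5} = v_{0}  ⇒ sig = [2:1]
  P = {3,5}:  v_{3} + v_{5} = v_{6}  ⇒ sig = [2:1]
  P = {3,6}:  v_{3} + v_{6} = v_{4}  ⇒ sig = [2:1]
  P = {1,5}:  v_{1} + v_{5} = 2·v_{0}  ⇒ sig = [2:2]
  P = {4,5}:  v_{4} + v_{5} = 2·v_{6}  ⇒ sig = [2:2]

so the primitive-relation signature multiset is
    |P|=2: 14 collections, coeffs (), (), (), (1), (1), (1), (1), (1), (1), (1), (1), (1), (2), (2)


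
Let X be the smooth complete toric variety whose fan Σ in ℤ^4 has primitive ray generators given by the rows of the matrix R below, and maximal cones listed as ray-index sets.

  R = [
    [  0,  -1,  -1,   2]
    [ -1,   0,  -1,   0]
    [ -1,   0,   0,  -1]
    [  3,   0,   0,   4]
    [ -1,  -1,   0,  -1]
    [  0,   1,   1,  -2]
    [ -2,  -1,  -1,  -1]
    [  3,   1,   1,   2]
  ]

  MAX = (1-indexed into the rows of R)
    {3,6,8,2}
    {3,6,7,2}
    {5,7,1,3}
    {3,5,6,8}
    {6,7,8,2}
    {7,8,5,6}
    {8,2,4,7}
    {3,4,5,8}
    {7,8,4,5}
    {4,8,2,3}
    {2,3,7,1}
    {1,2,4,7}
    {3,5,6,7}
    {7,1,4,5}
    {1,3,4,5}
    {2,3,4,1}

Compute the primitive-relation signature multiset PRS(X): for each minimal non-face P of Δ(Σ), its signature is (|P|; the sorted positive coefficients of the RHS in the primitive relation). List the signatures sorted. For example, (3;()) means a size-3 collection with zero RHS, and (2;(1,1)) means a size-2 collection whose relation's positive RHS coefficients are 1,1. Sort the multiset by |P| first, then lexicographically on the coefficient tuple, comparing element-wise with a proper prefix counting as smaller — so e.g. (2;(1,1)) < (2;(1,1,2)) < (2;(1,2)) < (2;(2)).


Primitive collections (6):

  {1,6}:  v_{1} + v_{6} = 0  so sig = (2;())
  {1,8}:  v_{1} + v_{8} = v_{4}  so sig = (2;(1))
  {2,5}:  v_{2} + v_{5} = v_{7}  so sig = (2;(1))
  {4,6}:  v_{4} + v_{6} = v_{8}  so sig = (2;(1))
  {3,7,8}:  v_{3} + v_{7} + v_{8} = 0  so sig = (3;())
  {3,4,7}:  v_{3} + v_{4} + v_{7} = v_{1}  so sig = (3;(1))

Sorted signature multiset PRS(X):
{ (2;()),  (2;(1)) ×3,  (3;()),  (3;(1)) }


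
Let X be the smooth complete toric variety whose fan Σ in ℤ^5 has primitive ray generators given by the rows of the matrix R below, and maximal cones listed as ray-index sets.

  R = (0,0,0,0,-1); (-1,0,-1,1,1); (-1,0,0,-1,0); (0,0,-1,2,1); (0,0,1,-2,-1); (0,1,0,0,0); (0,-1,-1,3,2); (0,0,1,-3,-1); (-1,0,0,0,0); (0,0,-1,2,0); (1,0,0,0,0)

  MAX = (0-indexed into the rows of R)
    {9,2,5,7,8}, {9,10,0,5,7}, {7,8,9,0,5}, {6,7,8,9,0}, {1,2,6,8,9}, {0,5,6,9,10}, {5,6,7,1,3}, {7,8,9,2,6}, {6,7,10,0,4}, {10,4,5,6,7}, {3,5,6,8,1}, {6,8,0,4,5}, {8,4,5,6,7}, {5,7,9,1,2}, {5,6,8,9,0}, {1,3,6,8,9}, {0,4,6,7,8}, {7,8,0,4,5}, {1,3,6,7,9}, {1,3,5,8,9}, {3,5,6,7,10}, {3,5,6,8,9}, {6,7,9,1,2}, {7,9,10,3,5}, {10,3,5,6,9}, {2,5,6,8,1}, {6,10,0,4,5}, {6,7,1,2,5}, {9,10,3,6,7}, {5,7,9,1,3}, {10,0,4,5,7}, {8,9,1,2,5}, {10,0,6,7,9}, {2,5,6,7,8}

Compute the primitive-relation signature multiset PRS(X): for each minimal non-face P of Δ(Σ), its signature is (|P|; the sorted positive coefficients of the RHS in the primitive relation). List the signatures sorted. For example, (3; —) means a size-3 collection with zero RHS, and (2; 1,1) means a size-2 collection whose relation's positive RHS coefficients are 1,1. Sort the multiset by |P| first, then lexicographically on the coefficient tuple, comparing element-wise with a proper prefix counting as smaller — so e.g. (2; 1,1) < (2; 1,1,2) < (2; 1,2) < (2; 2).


Minimal non-faces — 17 found among 11 rays, 34 max cones:

  P={3,4}:  v_{3} + v_{4} = 0  ⟹  sig = (2; —)
  P={8,10}:  v_{8} + v_{10} = 0  ⟹  sig = (2; —)
  P={0,3}:  v_{0} + v_{3} = v_{9}  ⟹  sig = (2; 1)
  P={1,4}:  v_{1} + v_{4} = v_{2}  ⟹  sig = (2; 1)
  P={2,3}:  v_{2} + v_{3} = v_{1}  ⟹  sig = (2; 1)
  P={4,9}:  v_{4} + v_{9} = v_{0}  ⟹  sig = (2; 1)
  P={0,1}:  v_{0} + v_{1} = v_{2} + v_{9}  ⟹  sig = (2; 1,1)
  P={2,4}:  v_{2} + v_{4} = v_{7} + v_{8}  ⟹  sig = (2; 1,1)
  P={2,10}:  v_{2} + v_{10} = v_{3} + v_{7}  ⟹  sig = (2; 1,1)
  P={0,2}:  v_{0} + v_{2} = v_{7} + v_{8} + v_{9}  ⟹  sig = (2; 1,1,1)
  P={1,10}:  v_{1} + v_{10} = 2·v_{3} + v_{7}  ⟹  sig = (2; 1,2)
  P={3,7,8}:  v_{3} + v_{7} + v_{8} = v_{2}  ⟹  sig = (3; 1)
  P={1,7,8}:  v_{1} + v_{7} + v_{8} = 2·v_{2}  ⟹  sig = (3; 2)
  P={0,5,6,7}:  v_{0} + v_{5} + v_{6} + v_{7} = 0  ⟹  sig = (4; —)
  P={5,6,7,9}:  v_{5} + v_{6} + v_{7} + v_{9} = v_{3}  ⟹  sig = (4; 1)
  P={2,5,6,9}:  v_{2} + v_{5} + v_{6} + v_{9} = 2·v_{3} + v_{8}  ⟹  sig = (4; 1,2)
  P={1,5,6,9}:  v_{1} + v_{5} + v_{6} + v_{9} = 3·v_{3} + v_{8}  ⟹  sig = (4; 1,3)

Sorted signature multiset PRS(X):
    (2; —)
    (2; —)
    (2; 1)
    (2; 1)
    (2; 1)
    (2; 1)
    (2; 1,1)
    (2; 1,1)
    (2; 1,1)
    (2; 1,1,1)
    (2; 1,2)
    (3; 1)
    (3; 2)
    (4; —)
    (4; 1)
    (4; 1,2)
    (4; 1,3)


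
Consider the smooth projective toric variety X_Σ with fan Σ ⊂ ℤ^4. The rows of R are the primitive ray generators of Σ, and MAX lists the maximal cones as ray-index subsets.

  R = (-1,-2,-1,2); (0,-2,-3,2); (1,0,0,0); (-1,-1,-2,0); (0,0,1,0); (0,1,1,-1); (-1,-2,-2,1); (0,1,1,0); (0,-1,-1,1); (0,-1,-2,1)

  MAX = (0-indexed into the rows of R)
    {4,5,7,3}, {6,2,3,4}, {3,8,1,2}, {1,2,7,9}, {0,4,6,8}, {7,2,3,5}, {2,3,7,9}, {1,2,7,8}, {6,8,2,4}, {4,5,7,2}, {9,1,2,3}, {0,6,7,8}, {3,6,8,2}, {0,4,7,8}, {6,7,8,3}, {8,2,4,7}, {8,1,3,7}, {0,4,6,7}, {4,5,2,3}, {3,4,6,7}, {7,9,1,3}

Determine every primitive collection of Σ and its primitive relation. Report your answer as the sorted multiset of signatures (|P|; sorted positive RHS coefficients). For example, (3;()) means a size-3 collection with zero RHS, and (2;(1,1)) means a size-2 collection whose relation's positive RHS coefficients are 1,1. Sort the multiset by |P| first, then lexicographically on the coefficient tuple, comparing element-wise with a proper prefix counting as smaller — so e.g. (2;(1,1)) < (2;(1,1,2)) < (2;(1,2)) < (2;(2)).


Δ(Σ) — 10 vertices, 20 min non-faces:

  P={5,8}:  v_{5} + v_{8} = 0  so sig = (2;())
  P={1,5}:  v_{1} + v_{5} = v_{9}  so sig = (2;(1))
  P={4,9}:  v_{4} + v_{9} = v_{8}  so sig = (2;(1))
  P={8,9}:  v_{8} + v_{9} = v_{1}  so sig = (2;(1))
  P={5,6}:  v_{5} + v_{6} = v_{3} + v_{4}  so sig = (2;(1,1))
  P={0,5}:  v_{0} + v_{5} = v_{4} + v_{6} + v_{7}  so sig = (2;(1,1,1))
  P={5,9}:  v_{5} + v_{9} = v_{2} + v_{3} + v_{7}  so sig = (2;(1,1,1))
  P={0,9}:  v_{0} + v_{9} = v_{6} + v_{7} + 2·v_{8}  so sig = (2;(1,1,2))
  P={0,1}:  v_{0} + v_{1} = v_{6} + v_{7} + 3·v_{8}  so sig = (2;(1,1,3))
  P={0,2}:  v_{0} + v_{2} = v_{4} + 2·v_{8}  so sig = (2;(1,2))
  P={0,3}:  v_{0} + v_{3} = 2·v_{6} + v_{7}  so sig = (2;(1,2))
  P={6,9}:  v_{6} + v_{9} = v_{3} + 2·v_{8}  so sig = (2;(1,2))
  P={1,6}:  v_{1} + v_{6} = v_{3} + 3·v_{8}  so sig = (2;(1,3))
  P={1,4}:  v_{1} + v_{4} = 2·v_{8}  so sig = (2;(2))
  P={2,6,7}:  v_{2} + v_{6} + v_{7} = v_{8}  so sig = (3;(1))
  P={3,4,8}:  v_{3} + v_{4} + v_{8} = v_{6}  so sig = (3;(1))
  P={2,3,4,7}:  v_{2} + v_{3} + v_{4} + v_{7} = 0  so sig = (4;())
  P={2,3,7,8}:  v_{2} + v_{3} + v_{7} + v_{8} = v_{9}  so sig = (4;(1))
  P={4,6,7,8}:  v_{4} + v_{6} + v_{7} + v_{8} = v_{0}  so sig = (4;(1))
  P={1,2,3,7}:  v_{1} + v_{2} + v_{3} + v_{7} = 2·v_{9}  so sig = (4;(2))

Sorted signature multiset PRS(X):
    |P|=2: 14 collections, coeffs (), (1), (1), (1), (1,1), (1,1,1), (1,1,1), (1,1,2), (1,1,3), (1,2), (1,2), (1,2), (1,3), (2)
    |P|=3: 2 collections, coeffs (1), (1)
    |P|=4: 4 collections, coeffs (), (1), (1), (2)


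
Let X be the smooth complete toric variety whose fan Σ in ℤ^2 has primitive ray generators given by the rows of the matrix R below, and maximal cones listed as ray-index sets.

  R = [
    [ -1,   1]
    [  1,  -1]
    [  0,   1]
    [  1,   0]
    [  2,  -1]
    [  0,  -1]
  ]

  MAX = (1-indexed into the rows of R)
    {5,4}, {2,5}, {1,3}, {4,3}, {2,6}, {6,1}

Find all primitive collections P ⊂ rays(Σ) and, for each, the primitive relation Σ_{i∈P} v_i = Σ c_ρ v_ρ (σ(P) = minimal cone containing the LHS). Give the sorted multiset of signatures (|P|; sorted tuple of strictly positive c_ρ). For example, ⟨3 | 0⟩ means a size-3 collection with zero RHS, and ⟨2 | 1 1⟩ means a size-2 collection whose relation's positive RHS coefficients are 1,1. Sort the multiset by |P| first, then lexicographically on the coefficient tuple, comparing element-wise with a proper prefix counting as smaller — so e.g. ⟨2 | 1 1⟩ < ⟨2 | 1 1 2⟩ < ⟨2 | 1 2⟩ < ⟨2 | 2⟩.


Δ(Σ) — 6 vertices, 9 min non-faces:

  {1,2}:  v_{1} + v_{2} = 0 ; sig = ⟨2 | 0⟩
  {3,6}:  v_{3} + v_{6} = 0 ; sig = ⟨2 | 0⟩
  {1,4}:  v_{1} + v_{4} = v_{3} ; sig = ⟨2 | 1⟩
  {1,5}:  v_{1} + v_{5} = v_{4} ; sig = ⟨2 | 1⟩
  {2,3}:  v_{2} + v_{3} = v_{4} ; sig = ⟨2 | 1⟩
  {2,4}:  v_{2} + v_{4} = v_{5} ; sig = ⟨2 | 1⟩
  {4,6}:  v_{4} + v_{6} = v_{2} ; sig = ⟨2 | 1⟩
  {3,5}:  v_{3} + v_{5} = 2·v_{4} ; sig = ⟨2 | 2⟩
  {5,6}:  v_{5} + v_{6} = 2·v_{2} ; sig = ⟨2 | 2⟩

Signatures (|P|; sorted positive RHS coefficients), sorted:
{ ⟨2 | 0⟩ ×2,  ⟨2 | 1⟩ ×5,  ⟨2 | 2⟩ ×2 }


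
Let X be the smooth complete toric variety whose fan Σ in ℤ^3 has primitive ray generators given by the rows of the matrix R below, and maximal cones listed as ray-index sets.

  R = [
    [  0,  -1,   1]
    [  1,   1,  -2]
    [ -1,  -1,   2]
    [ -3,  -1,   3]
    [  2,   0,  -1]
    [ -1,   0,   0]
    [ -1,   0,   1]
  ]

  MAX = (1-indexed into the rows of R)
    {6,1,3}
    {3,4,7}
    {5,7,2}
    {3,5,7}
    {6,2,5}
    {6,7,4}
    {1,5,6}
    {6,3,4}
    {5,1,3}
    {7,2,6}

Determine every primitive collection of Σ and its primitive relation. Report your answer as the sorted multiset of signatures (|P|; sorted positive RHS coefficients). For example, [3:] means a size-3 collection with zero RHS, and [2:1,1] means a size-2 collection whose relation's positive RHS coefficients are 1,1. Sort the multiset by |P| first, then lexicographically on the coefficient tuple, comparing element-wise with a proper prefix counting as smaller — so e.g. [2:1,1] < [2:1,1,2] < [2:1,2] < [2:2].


Δ(Σ) — 7 vertices, 9 min non-faces:

  P={2,3}:  v_{2} + v_{3} = 0 ; sig = [2:]
  P={1,7}:  v_{1} + v_{7} = v_{3} ; sig = [2:1]
  P={4,5}:  v_{4} + v_{5} = v_{3} ; sig = [2:1]
  P={1,2}:  v_{1} + v_{2} = v_{5} + v_{6} ; sig = [2:1,1]
  P={2,4}:  v_{2} + v_{4} = v_{6} + v_{7} ; sig = [2:1,1]
  P={1,4}:  v_{1} + v_{4} = 2·v_{3} + v_{6} ; sig = [2:1,2]
  P={5,6,7}:  v_{5} + v_{6} + v_{7} = 0 ; sig = [3:]
  P={3,5,6}:  v_{3} + v_{5} + v_{6} = v_{1} ; sig = [3:1]
  P={3,6,7}:  v_{3} + v_{6} + v_{7} = v_{4} ; sig = [3:1]

Hence PRS(X_Σ) =
    |P|=2: 6 collections, coeffs (), (1), (1), (1,1), (1,1), (1,2)
    |P|=3: 3 collections, coeffs (), (1), (1)
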